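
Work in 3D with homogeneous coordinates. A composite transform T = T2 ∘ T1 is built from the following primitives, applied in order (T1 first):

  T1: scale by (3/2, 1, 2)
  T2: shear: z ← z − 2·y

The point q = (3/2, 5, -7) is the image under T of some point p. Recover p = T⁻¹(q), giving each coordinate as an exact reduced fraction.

T1 = [3/2 0 0 0; 0 1 0 0; 0 0 2 0; 0 0 0 1]
T2·T1 = [3/2 0 0 0; 0 1 0 0; 0 -2 2 0; 0 0 0 1]
det M = 3; M⁻¹ = [2/3 0 0 0; 0 1 0 0; 0 1 1/2 0; 0 0 0 1]
M⁻¹ · (3/2, 5, -7)ᵀ = (1, 5, 3/2)ᵀ

p = (1, 5, 3/2)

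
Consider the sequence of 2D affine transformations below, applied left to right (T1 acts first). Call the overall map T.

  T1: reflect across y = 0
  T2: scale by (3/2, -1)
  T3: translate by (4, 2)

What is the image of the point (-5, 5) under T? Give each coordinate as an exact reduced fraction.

T1 reflect across y = 0: (-5, 5) → (-5, -5)
T2 scale by (3/2, -1): (-5, -5) → (-15/2, 5)
T3 translate by (4, 2): (-15/2, 5) → (-7/2, 7)

T(p) = (-7/2, 7)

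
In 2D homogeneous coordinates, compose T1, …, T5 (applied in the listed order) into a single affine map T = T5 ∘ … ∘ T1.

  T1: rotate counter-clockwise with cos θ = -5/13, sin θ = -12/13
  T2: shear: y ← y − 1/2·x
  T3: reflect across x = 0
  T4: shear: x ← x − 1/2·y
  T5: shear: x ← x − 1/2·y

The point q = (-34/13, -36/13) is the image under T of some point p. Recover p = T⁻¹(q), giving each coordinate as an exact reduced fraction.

T1 = [-5/13 12/13 0; -12/13 -5/13 0; 0 0 1]
T2·T1 = [-5/13 12/13 0; -19/26 -11/13 0; 0 0 1]
T3·…·T1 = [5/13 -12/13 0; -19/26 -11/13 0; 0 0 1]
T4·…·T1 = [3/4 -1/2 0; -19/26 -11/13 0; 0 0 1]
T5·…·T1 = [29/26 -1/13 0; -19/26 -11/13 0; 0 0 1]
det M = -1; M⁻¹ = [11/13 -1/13 0; -19/26 -29/26 0; 0 0 1]
M⁻¹ · (-34/13, -36/13)ᵀ = (-2, 5)ᵀ

p = (-2, 5)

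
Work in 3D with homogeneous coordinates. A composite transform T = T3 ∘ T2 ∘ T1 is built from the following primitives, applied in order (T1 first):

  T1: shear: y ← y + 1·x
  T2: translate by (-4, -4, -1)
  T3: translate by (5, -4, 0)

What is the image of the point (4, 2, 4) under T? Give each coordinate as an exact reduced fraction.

T1 shear: y ← y + 1·x: (4, 2, 4) → (4, 6, 4)
T2 translate by (-4, -4, -1): (4, 6, 4) → (0, 2, 3)
T3 translate by (5, -4, 0): (0, 2, 3) → (5, -2, 3)

T(p) = (5, -2, 3)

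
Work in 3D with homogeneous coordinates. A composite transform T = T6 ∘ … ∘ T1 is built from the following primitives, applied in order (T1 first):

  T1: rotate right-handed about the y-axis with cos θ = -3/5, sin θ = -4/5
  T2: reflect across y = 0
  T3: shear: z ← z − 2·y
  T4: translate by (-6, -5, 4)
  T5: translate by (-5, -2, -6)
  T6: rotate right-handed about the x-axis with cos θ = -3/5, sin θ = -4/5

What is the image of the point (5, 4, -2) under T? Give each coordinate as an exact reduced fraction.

T1 rotate right-handed about the y-axis with cos θ = -3/5, sin θ = -4/5: (5, 4, -2) → (-7/5, 4, 26/5)
T2 reflect across y = 0: (-7/5, 4, 26/5) → (-7/5, -4, 26/5)
T3 shear: z ← z − 2·y: (-7/5, -4, 26/5) → (-7/5, -4, 66/5)
T4 translate by (-6, -5, 4): (-7/5, -4, 66/5) → (-37/5, -9, 86/5)
T5 translate by (-5, -2, -6): (-37/5, -9, 86/5) → (-62/5, -11, 56/5)
T6 rotate right-handed about the x-axis with cos θ = -3/5, sin θ = -4/5: (-62/5, -11, 56/5) → (-62/5, 389/25, 52/25)

T(p) = (-62/5, 389/25, 52/25)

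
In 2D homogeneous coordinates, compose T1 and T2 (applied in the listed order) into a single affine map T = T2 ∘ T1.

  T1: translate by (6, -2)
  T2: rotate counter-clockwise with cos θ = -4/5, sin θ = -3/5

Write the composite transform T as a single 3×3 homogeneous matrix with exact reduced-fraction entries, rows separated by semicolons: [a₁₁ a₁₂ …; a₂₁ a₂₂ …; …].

T1 = [1 0 6; 0 1 -2; 0 0 1]
T2·T1 = [-4/5 3/5 -6; -3/5 -4/5 -2; 0 0 1]

T = [-4/5 3/5 -6; -3/5 -4/5 -2; 0 0 1]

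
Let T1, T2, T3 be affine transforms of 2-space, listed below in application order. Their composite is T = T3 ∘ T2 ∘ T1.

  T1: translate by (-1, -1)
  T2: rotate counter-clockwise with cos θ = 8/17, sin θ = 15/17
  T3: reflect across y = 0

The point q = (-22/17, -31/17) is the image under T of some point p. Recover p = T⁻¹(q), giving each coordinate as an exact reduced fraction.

T1 = [1 0 -1; 0 1 -1; 0 0 1]
T2·T1 = [8/17 -15/17 7/17; 15/17 8/17 -23/17; 0 0 1]
T3·…·T1 = [8/17 -15/17 7/17; -15/17 -8/17 23/17; 0 0 1]
det M = -1; M⁻¹ = [8/17 -15/17 1; -15/17 -8/17 1; 0 0 1]
M⁻¹ · (-22/17, -31/17)ᵀ = (2, 3)ᵀ

p = (2, 3)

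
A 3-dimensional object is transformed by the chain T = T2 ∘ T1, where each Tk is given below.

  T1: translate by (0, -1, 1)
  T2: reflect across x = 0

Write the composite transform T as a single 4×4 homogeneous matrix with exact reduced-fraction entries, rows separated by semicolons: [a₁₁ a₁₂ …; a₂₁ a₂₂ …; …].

T1 = [1 0 0 0; 0 1 0 -1; 0 0 1 1; 0 0 0 1]
T2·T1 = [-1 0 0 0; 0 1 0 -1; 0 0 1 1; 0 0 0 1]

T = [-1 0 0 0; 0 1 0 -1; 0 0 1 1; 0 0 0 1]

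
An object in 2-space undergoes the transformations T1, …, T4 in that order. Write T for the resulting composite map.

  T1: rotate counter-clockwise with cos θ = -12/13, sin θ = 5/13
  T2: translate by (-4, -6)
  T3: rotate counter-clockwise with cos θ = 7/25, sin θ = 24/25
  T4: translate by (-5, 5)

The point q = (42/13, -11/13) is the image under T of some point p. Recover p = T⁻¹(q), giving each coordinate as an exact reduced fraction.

p = (-2, 3)

T1 = [-12/13 -5/13 0; 5/13 -12/13 0; 0 0 1]
T2·T1 = [-12/13 -5/13 -4; 5/13 -12/13 -6; 0 0 1]
T3·…·T1 = [-204/325 253/325 116/25; -253/325 -204/325 -138/25; 0 0 1]
T4·…·T1 = [-204/325 253/325 -9/25; -253/325 -204/325 -13/25; 0 0 1]
det M = 1; M⁻¹ = [-204/325 -253/325 -41/65; 253/325 -204/325 -3/65; 0 0 1]
M⁻¹ · (42/13, -11/13)ᵀ = (-2, 3)ᵀ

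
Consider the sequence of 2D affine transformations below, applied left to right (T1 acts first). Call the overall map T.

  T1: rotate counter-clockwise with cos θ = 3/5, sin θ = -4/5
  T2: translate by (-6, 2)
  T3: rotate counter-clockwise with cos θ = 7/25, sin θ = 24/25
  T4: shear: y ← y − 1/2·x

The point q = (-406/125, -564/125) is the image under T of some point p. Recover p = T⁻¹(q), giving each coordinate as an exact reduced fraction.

T1 = [3/5 4/5 0; -4/5 3/5 0; 0 0 1]
T2·T1 = [3/5 4/5 -6; -4/5 3/5 2; 0 0 1]
T3·…·T1 = [117/125 -44/125 -18/5; 44/125 117/125 -26/5; 0 0 1]
T4·…·T1 = [117/125 -44/125 -18/5; -29/250 139/125 -17/5; 0 0 1]
det M = 1; M⁻¹ = [139/125 44/125 26/5; 29/250 117/125 18/5; 0 0 1]
M⁻¹ · (-406/125, -564/125)ᵀ = (0, -1)ᵀ

p = (0, -1)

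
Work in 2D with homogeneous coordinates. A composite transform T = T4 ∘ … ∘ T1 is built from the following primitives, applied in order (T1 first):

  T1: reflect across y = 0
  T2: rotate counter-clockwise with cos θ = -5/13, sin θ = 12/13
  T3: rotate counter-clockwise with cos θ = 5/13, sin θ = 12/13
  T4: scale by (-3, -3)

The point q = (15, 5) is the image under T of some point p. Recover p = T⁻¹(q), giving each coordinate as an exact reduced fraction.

T1 = [1 0 0; 0 -1 0; 0 0 1]
T2·T1 = [-5/13 12/13 0; 12/13 5/13 0; 0 0 1]
T3·…·T1 = [-1 0 0; 0 1 0; 0 0 1]
T4·…·T1 = [3 0 0; 0 -3 0; 0 0 1]
det M = -9; M⁻¹ = [1/3 0 0; 0 -1/3 0; 0 0 1]
M⁻¹ · (15, 5)ᵀ = (5, -5/3)ᵀ

p = (5, -5/3)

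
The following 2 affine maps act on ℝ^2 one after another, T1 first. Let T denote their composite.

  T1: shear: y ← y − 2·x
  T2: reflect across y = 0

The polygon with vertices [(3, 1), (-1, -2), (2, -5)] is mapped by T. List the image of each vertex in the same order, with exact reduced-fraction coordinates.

T1 shear: y ← y − 2·x: (3, 1) → (3, -5); (-1, -2) → (-1, 0); (2, -5) → (2, -9)
T2 reflect across y = 0: (3, -5) → (3, 5); (-1, 0) → (-1, 0); (2, -9) → (2, 9)

image vertices: (3, 5), (-1, 0), (2, 9)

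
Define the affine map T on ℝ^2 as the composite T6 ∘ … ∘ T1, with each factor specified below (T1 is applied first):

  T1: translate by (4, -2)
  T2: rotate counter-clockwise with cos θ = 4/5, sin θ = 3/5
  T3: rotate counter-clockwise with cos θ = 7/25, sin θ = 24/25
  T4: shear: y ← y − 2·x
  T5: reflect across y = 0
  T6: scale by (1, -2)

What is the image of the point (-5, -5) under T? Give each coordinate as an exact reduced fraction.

T1 translate by (4, -2): (-5, -5) → (-1, -7)
T2 rotate counter-clockwise with cos θ = 4/5, sin θ = 3/5: (-1, -7) → (17/5, -31/5)
T3 rotate counter-clockwise with cos θ = 7/25, sin θ = 24/25: (17/5, -31/5) → (863/125, 191/125)
T4 shear: y ← y − 2·x: (863/125, 191/125) → (863/125, -307/25)
T5 reflect across y = 0: (863/125, -307/25) → (863/125, 307/25)
T6 scale by (1, -2): (863/125, 307/25) → (863/125, -614/25)

T(p) = (863/125, -614/25)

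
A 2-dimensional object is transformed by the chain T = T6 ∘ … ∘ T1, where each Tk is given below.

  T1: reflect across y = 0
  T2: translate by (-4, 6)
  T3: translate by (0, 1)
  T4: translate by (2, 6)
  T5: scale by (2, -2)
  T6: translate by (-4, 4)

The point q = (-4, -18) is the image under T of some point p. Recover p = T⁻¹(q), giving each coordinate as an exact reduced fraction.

p = (2, 2)

T1 = [1 0 0; 0 -1 0; 0 0 1]
T2·T1 = [1 0 -4; 0 -1 6; 0 0 1]
T3·…·T1 = [1 0 -4; 0 -1 7; 0 0 1]
T4·…·T1 = [1 0 -2; 0 -1 13; 0 0 1]
T5·…·T1 = [2 0 -4; 0 2 -26; 0 0 1]
T6·…·T1 = [2 0 -8; 0 2 -22; 0 0 1]
det M = 4; M⁻¹ = [1/2 0 4; 0 1/2 11; 0 0 1]
M⁻¹ · (-4, -18)ᵀ = (2, 2)ᵀ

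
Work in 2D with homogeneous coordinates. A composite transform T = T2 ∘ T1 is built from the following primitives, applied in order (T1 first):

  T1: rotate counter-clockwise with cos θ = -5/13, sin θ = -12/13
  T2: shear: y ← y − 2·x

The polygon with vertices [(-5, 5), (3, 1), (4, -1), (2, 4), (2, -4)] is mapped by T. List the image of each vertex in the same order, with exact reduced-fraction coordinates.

T1 rotate counter-clockwise with cos θ = -5/13, sin θ = -12/13: (-5, 5) → (85/13, 35/13); (3, 1) → (-3/13, -41/13); (4, -1) → (-32/13, -43/13); (2, 4) → (38/13, -44/13); (2, -4) → (-58/13, -4/13)
T2 shear: y ← y − 2·x: (85/13, 35/13) → (85/13, -135/13); (-3/13, -41/13) → (-3/13, -35/13); (-32/13, -43/13) → (-32/13, 21/13); (38/13, -44/13) → (38/13, -120/13); (-58/13, -4/13) → (-58/13, 112/13)

image vertices: (85/13, -135/13), (-3/13, -35/13), (-32/13, 21/13), (38/13, -120/13), (-58/13, 112/13)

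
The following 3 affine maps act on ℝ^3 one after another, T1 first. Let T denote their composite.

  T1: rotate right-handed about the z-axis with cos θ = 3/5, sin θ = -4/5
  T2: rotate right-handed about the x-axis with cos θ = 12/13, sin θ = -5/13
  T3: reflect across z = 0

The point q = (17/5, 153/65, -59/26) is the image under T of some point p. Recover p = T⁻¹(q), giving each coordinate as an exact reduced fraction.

p = (1, 7/2, 3)

T1 = [3/5 4/5 0 0; -4/5 3/5 0 0; 0 0 1 0; 0 0 0 1]
T2·T1 = [3/5 4/5 0 0; -48/65 36/65 5/13 0; 4/13 -3/13 12/13 0; 0 0 0 1]
T3·…·T1 = [3/5 4/5 0 0; -48/65 36/65 5/13 0; -4/13 3/13 -12/13 0; 0 0 0 1]
det M = -1; M⁻¹ = [3/5 -48/65 -4/13 0; 4/5 36/65 3/13 0; 0 5/13 -12/13 0; 0 0 0 1]
M⁻¹ · (17/5, 153/65, -59/26)ᵀ = (1, 7/2, 3)ᵀ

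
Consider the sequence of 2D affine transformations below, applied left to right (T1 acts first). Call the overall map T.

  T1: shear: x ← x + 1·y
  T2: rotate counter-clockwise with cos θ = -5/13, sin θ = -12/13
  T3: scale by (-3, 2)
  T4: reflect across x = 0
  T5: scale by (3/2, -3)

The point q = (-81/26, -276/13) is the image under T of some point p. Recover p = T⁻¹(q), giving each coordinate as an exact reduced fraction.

p = (-1, -2)

T1 = [1 1 0; 0 1 0; 0 0 1]
T2·T1 = [-5/13 7/13 0; -12/13 -17/13 0; 0 0 1]
T3·…·T1 = [15/13 -21/13 0; -24/13 -34/13 0; 0 0 1]
T4·…·T1 = [-15/13 21/13 0; -24/13 -34/13 0; 0 0 1]
T5·…·T1 = [-45/26 63/26 0; 72/13 102/13 0; 0 0 1]
det M = -27; M⁻¹ = [-34/117 7/78 0; 8/39 5/78 0; 0 0 1]
M⁻¹ · (-81/26, -276/13)ᵀ = (-1, -2)ᵀ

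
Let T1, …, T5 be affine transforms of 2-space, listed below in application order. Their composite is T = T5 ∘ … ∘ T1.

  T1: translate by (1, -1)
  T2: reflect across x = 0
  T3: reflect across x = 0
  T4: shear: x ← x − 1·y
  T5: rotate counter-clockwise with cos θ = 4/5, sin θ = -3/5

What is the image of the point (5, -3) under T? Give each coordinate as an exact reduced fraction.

T(p) = (28/5, -46/5)

T1 translate by (1, -1): (5, -3) → (6, -4)
T2 reflect across x = 0: (6, -4) → (-6, -4)
T3 reflect across x = 0: (-6, -4) → (6, -4)
T4 shear: x ← x − 1·y: (6, -4) → (10, -4)
T5 rotate counter-clockwise with cos θ = 4/5, sin θ = -3/5: (10, -4) → (28/5, -46/5)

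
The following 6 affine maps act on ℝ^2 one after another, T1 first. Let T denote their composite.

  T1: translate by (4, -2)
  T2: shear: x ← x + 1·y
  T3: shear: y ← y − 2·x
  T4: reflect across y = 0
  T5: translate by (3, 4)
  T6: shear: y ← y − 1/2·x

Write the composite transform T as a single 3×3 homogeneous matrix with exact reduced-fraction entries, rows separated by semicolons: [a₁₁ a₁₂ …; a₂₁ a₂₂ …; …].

T1 = [1 0 4; 0 1 -2; 0 0 1]
T2·T1 = [1 1 2; 0 1 -2; 0 0 1]
T3·…·T1 = [1 1 2; -2 -1 -6; 0 0 1]
T4·…·T1 = [1 1 2; 2 1 6; 0 0 1]
T5·…·T1 = [1 1 5; 2 1 10; 0 0 1]
T6·…·T1 = [1 1 5; 3/2 1/2 15/2; 0 0 1]

T = [1 1 5; 3/2 1/2 15/2; 0 0 1]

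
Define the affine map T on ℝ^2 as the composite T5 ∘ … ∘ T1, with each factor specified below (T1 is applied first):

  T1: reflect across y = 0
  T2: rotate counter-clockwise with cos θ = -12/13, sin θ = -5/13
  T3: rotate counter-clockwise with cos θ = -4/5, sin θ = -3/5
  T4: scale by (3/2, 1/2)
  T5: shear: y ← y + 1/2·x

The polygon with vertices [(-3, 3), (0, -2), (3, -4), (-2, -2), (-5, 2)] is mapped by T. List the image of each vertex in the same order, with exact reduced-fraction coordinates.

image vertices: (207/130, -327/260), (-168/65, -51/65), (-75/26, 45/52), (-267/65, -313/130), (-159/130, -851/260)

T1 reflect across y = 0: (-3, 3) → (-3, -3); (0, -2) → (0, 2); (3, -4) → (3, 4); (-2, -2) → (-2, 2); (-5, 2) → (-5, -2)
T2 rotate counter-clockwise with cos θ = -12/13, sin θ = -5/13: (-3, -3) → (21/13, 51/13); (0, 2) → (10/13, -24/13); (3, 4) → (-16/13, -63/13); (-2, 2) → (34/13, -14/13); (-5, -2) → (50/13, 49/13)
T3 rotate counter-clockwise with cos θ = -4/5, sin θ = -3/5: (21/13, 51/13) → (69/65, -267/65); (10/13, -24/13) → (-112/65, 66/65); (-16/13, -63/13) → (-25/13, 60/13); (34/13, -14/13) → (-178/65, -46/65); (50/13, 49/13) → (-53/65, -346/65)
T4 scale by (3/2, 1/2): (69/65, -267/65) → (207/130, -267/130); (-112/65, 66/65) → (-168/65, 33/65); (-25/13, 60/13) → (-75/26, 30/13); (-178/65, -46/65) → (-267/65, -23/65); (-53/65, -346/65) → (-159/130, -173/65)
T5 shear: y ← y + 1/2·x: (207/130, -267/130) → (207/130, -327/260); (-168/65, 33/65) → (-168/65, -51/65); (-75/26, 30/13) → (-75/26, 45/52); (-267/65, -23/65) → (-267/65, -313/130); (-159/130, -173/65) → (-159/130, -851/260)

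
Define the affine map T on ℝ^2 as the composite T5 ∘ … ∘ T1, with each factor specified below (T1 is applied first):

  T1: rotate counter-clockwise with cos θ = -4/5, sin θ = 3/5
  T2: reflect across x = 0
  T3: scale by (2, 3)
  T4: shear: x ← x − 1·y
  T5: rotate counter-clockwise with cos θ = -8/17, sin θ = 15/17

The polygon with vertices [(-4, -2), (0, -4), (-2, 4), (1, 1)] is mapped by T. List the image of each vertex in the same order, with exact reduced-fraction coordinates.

image vertices: (436/85, -384/85), (-144/85, -1464/85), (398/85, 1638/85), (-91/85, 279/85)

T1 rotate counter-clockwise with cos θ = -4/5, sin θ = 3/5: (-4, -2) → (22/5, -4/5); (0, -4) → (12/5, 16/5); (-2, 4) → (-4/5, -22/5); (1, 1) → (-7/5, -1/5)
T2 reflect across x = 0: (22/5, -4/5) → (-22/5, -4/5); (12/5, 16/5) → (-12/5, 16/5); (-4/5, -22/5) → (4/5, -22/5); (-7/5, -1/5) → (7/5, -1/5)
T3 scale by (2, 3): (-22/5, -4/5) → (-44/5, -12/5); (-12/5, 16/5) → (-24/5, 48/5); (4/5, -22/5) → (8/5, -66/5); (7/5, -1/5) → (14/5, -3/5)
T4 shear: x ← x − 1·y: (-44/5, -12/5) → (-32/5, -12/5); (-24/5, 48/5) → (-72/5, 48/5); (8/5, -66/5) → (74/5, -66/5); (14/5, -3/5) → (17/5, -3/5)
T5 rotate counter-clockwise with cos θ = -8/17, sin θ = 15/17: (-32/5, -12/5) → (436/85, -384/85); (-72/5, 48/5) → (-144/85, -1464/85); (74/5, -66/5) → (398/85, 1638/85); (17/5, -3/5) → (-91/85, 279/85)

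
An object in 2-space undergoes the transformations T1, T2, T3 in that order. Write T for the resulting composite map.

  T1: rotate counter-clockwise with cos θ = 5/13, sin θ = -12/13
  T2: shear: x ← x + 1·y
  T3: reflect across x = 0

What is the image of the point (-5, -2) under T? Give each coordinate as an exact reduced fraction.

T1 rotate counter-clockwise with cos θ = 5/13, sin θ = -12/13: (-5, -2) → (-49/13, 50/13)
T2 shear: x ← x + 1·y: (-49/13, 50/13) → (1/13, 50/13)
T3 reflect across x = 0: (1/13, 50/13) → (-1/13, 50/13)

T(p) = (-1/13, 50/13)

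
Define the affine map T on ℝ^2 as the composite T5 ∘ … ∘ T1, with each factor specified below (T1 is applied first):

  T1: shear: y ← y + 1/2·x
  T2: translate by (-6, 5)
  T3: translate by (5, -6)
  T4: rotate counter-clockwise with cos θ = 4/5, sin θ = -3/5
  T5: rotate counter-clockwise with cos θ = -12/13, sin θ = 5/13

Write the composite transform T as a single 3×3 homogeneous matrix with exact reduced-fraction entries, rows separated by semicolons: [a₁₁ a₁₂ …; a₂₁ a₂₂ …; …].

T1 = [1 0 0; 1/2 1 0; 0 0 1]
T2·T1 = [1 0 -6; 1/2 1 5; 0 0 1]
T3·…·T1 = [1 0 -1; 1/2 1 -1; 0 0 1]
T4·…·T1 = [11/10 3/5 -7/5; -1/5 4/5 -1/5; 0 0 1]
T5·…·T1 = [-61/65 -56/65 89/65; 79/130 -33/65 -23/65; 0 0 1]

T = [-61/65 -56/65 89/65; 79/130 -33/65 -23/65; 0 0 1]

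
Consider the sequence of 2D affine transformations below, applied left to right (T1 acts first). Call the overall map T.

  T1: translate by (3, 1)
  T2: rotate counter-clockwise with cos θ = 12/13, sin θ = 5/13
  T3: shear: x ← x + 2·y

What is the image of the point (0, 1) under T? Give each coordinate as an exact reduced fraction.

T(p) = (8, 3)

T1 translate by (3, 1): (0, 1) → (3, 2)
T2 rotate counter-clockwise with cos θ = 12/13, sin θ = 5/13: (3, 2) → (2, 3)
T3 shear: x ← x + 2·y: (2, 3) → (8, 3)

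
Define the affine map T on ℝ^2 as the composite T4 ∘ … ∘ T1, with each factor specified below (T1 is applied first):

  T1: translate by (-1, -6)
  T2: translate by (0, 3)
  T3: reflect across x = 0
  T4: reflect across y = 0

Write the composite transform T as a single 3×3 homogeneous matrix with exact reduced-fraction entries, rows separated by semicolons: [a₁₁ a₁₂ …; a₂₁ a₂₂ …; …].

T1 = [1 0 -1; 0 1 -6; 0 0 1]
T2·T1 = [1 0 -1; 0 1 -3; 0 0 1]
T3·…·T1 = [-1 0 1; 0 1 -3; 0 0 1]
T4·…·T1 = [-1 0 1; 0 -1 3; 0 0 1]

T = [-1 0 1; 0 -1 3; 0 0 1]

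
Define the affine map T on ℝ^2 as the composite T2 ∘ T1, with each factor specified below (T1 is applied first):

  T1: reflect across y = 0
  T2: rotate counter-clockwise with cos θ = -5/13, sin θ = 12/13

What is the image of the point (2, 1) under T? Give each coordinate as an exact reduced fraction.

T1 reflect across y = 0: (2, 1) → (2, -1)
T2 rotate counter-clockwise with cos θ = -5/13, sin θ = 12/13: (2, -1) → (2/13, 29/13)

T(p) = (2/13, 29/13)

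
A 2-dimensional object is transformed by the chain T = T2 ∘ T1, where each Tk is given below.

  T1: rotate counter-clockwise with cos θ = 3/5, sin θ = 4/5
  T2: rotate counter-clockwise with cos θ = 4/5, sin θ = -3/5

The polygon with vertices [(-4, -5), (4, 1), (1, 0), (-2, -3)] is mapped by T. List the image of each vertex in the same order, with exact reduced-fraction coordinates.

T1 rotate counter-clockwise with cos θ = 3/5, sin θ = 4/5: (-4, -5) → (8/5, -31/5); (4, 1) → (8/5, 19/5); (1, 0) → (3/5, 4/5); (-2, -3) → (6/5, -17/5)
T2 rotate counter-clockwise with cos θ = 4/5, sin θ = -3/5: (8/5, -31/5) → (-61/25, -148/25); (8/5, 19/5) → (89/25, 52/25); (3/5, 4/5) → (24/25, 7/25); (6/5, -17/5) → (-27/25, -86/25)

image vertices: (-61/25, -148/25), (89/25, 52/25), (24/25, 7/25), (-27/25, -86/25)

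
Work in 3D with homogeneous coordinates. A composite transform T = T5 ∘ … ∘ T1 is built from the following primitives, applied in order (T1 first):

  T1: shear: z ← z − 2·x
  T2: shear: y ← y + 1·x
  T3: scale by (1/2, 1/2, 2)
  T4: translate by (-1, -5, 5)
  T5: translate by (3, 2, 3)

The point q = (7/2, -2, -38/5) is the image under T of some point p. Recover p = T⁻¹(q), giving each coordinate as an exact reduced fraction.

T1 = [1 0 0 0; 0 1 0 0; -2 0 1 0; 0 0 0 1]
T2·T1 = [1 0 0 0; 1 1 0 0; -2 0 1 0; 0 0 0 1]
T3·…·T1 = [1/2 0 0 0; 1/2 1/2 0 0; -4 0 2 0; 0 0 0 1]
T4·…·T1 = [1/2 0 0 -1; 1/2 1/2 0 -5; -4 0 2 5; 0 0 0 1]
T5·…·T1 = [1/2 0 0 2; 1/2 1/2 0 -3; -4 0 2 8; 0 0 0 1]
det M = 1/2; M⁻¹ = [2 0 0 -4; -2 2 0 10; 4 0 1/2 -12; 0 0 0 1]
M⁻¹ · (7/2, -2, -38/5)ᵀ = (3, -1, -9/5)ᵀ

p = (3, -1, -9/5)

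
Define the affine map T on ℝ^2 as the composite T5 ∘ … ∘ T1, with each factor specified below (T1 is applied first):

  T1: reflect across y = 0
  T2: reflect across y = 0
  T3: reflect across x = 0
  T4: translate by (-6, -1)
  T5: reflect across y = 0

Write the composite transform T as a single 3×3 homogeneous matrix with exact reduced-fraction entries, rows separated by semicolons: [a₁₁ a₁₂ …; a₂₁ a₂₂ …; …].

T1 = [1 0 0; 0 -1 0; 0 0 1]
T2·T1 = [1 0 0; 0 1 0; 0 0 1]
T3·…·T1 = [-1 0 0; 0 1 0; 0 0 1]
T4·…·T1 = [-1 0 -6; 0 1 -1; 0 0 1]
T5·…·T1 = [-1 0 -6; 0 -1 1; 0 0 1]

T = [-1 0 -6; 0 -1 1; 0 0 1]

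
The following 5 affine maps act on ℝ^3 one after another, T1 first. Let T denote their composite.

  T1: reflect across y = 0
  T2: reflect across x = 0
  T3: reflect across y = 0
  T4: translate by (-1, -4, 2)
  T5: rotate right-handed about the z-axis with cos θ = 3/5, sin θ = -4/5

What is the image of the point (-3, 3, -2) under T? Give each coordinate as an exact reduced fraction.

T(p) = (2/5, -11/5, 0)

T1 reflect across y = 0: (-3, 3, -2) → (-3, -3, -2)
T2 reflect across x = 0: (-3, -3, -2) → (3, -3, -2)
T3 reflect across y = 0: (3, -3, -2) → (3, 3, -2)
T4 translate by (-1, -4, 2): (3, 3, -2) → (2, -1, 0)
T5 rotate right-handed about the z-axis with cos θ = 3/5, sin θ = -4/5: (2, -1, 0) → (2/5, -11/5, 0)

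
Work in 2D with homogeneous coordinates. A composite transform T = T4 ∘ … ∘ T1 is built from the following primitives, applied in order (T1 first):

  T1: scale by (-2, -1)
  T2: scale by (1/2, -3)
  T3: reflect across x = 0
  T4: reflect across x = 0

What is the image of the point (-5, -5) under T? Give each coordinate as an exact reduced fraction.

T1 scale by (-2, -1): (-5, -5) → (10, 5)
T2 scale by (1/2, -3): (10, 5) → (5, -15)
T3 reflect across x = 0: (5, -15) → (-5, -15)
T4 reflect across x = 0: (-5, -15) → (5, -15)

T(p) = (5, -15)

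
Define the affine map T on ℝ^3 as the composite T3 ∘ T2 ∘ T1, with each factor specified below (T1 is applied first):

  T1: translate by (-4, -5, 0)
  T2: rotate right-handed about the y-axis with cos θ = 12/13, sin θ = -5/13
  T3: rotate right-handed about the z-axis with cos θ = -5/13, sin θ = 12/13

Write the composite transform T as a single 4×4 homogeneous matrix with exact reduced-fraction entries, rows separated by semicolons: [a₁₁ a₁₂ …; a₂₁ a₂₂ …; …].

T = [-60/169 -12/13 25/169 1020/169; 144/169 -5/13 -60/169 -251/169; 5/13 0 12/13 -20/13; 0 0 0 1]

T1 = [1 0 0 -4; 0 1 0 -5; 0 0 1 0; 0 0 0 1]
T2·T1 = [12/13 0 -5/13 -48/13; 0 1 0 -5; 5/13 0 12/13 -20/13; 0 0 0 1]
T3·…·T1 = [-60/169 -12/13 25/169 1020/169; 144/169 -5/13 -60/169 -251/169; 5/13 0 12/13 -20/13; 0 0 0 1]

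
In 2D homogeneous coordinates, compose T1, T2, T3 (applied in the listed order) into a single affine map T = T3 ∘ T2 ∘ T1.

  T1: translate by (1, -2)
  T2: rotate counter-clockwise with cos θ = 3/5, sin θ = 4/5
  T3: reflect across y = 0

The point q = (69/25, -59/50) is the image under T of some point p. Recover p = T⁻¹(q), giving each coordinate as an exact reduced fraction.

T1 = [1 0 1; 0 1 -2; 0 0 1]
T2·T1 = [3/5 -4/5 11/5; 4/5 3/5 -2/5; 0 0 1]
T3·…·T1 = [3/5 -4/5 11/5; -4/5 -3/5 2/5; 0 0 1]
det M = -1; M⁻¹ = [3/5 -4/5 -1; -4/5 -3/5 2; 0 0 1]
M⁻¹ · (69/25, -59/50)ᵀ = (8/5, 1/2)ᵀ

p = (8/5, 1/2)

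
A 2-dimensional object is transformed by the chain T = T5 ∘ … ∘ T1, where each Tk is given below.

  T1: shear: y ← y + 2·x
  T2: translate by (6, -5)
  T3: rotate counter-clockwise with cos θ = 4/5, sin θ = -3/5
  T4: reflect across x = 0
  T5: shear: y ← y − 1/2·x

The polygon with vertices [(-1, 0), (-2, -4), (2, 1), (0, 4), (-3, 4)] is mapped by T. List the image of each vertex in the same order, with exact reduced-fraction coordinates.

T1 shear: y ← y + 2·x: (-1, 0) → (-1, -2); (-2, -4) → (-2, -8); (2, 1) → (2, 5); (0, 4) → (0, 4); (-3, 4) → (-3, -2)
T2 translate by (6, -5): (-1, -2) → (5, -7); (-2, -8) → (4, -13); (2, 5) → (8, 0); (0, 4) → (6, -1); (-3, -2) → (3, -7)
T3 rotate counter-clockwise with cos θ = 4/5, sin θ = -3/5: (5, -7) → (-1/5, -43/5); (4, -13) → (-23/5, -64/5); (8, 0) → (32/5, -24/5); (6, -1) → (21/5, -22/5); (3, -7) → (-9/5, -37/5)
T4 reflect across x = 0: (-1/5, -43/5) → (1/5, -43/5); (-23/5, -64/5) → (23/5, -64/5); (32/5, -24/5) → (-32/5, -24/5); (21/5, -22/5) → (-21/5, -22/5); (-9/5, -37/5) → (9/5, -37/5)
T5 shear: y ← y − 1/2·x: (1/5, -43/5) → (1/5, -87/10); (23/5, -64/5) → (23/5, -151/10); (-32/5, -24/5) → (-32/5, -8/5); (-21/5, -22/5) → (-21/5, -23/10); (9/5, -37/5) → (9/5, -83/10)

image vertices: (1/5, -87/10), (23/5, -151/10), (-32/5, -8/5), (-21/5, -23/10), (9/5, -83/10)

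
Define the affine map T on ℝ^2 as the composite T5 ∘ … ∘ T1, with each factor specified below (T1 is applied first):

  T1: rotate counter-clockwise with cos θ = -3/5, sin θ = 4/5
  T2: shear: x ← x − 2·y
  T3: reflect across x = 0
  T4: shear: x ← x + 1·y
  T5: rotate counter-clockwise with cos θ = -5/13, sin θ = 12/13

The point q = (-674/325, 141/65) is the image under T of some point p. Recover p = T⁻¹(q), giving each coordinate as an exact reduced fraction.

T1 = [-3/5 -4/5 0; 4/5 -3/5 0; 0 0 1]
T2·T1 = [-11/5 2/5 0; 4/5 -3/5 0; 0 0 1]
T3·…·T1 = [11/5 -2/5 0; 4/5 -3/5 0; 0 0 1]
T4·…·T1 = [3 -1 0; 4/5 -3/5 0; 0 0 1]
T5·…·T1 = [-123/65 61/65 0; 32/13 -9/13 0; 0 0 1]
det M = -1; M⁻¹ = [9/13 61/65 0; 32/13 123/65 0; 0 0 1]
M⁻¹ · (-674/325, 141/65)ᵀ = (3/5, -1)ᵀ

p = (3/5, -1)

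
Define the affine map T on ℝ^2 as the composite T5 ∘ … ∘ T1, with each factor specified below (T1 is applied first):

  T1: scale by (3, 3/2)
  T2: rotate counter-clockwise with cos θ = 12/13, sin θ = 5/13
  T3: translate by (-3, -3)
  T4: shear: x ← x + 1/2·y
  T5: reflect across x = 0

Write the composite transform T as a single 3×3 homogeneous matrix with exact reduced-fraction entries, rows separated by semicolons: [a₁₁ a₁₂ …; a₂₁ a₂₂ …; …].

T = [-87/26 -3/26 9/2; 15/13 18/13 -3; 0 0 1]

T1 = [3 0 0; 0 3/2 0; 0 0 1]
T2·T1 = [36/13 -15/26 0; 15/13 18/13 0; 0 0 1]
T3·…·T1 = [36/13 -15/26 -3; 15/13 18/13 -3; 0 0 1]
T4·…·T1 = [87/26 3/26 -9/2; 15/13 18/13 -3; 0 0 1]
T5·…·T1 = [-87/26 -3/26 9/2; 15/13 18/13 -3; 0 0 1]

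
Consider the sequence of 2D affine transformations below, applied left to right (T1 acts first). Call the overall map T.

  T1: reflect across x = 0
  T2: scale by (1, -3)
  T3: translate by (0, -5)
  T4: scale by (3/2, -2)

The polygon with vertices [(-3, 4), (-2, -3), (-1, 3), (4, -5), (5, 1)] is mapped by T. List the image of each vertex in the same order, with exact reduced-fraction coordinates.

image vertices: (9/2, 34), (3, -8), (3/2, 28), (-6, -20), (-15/2, 16)

T1 reflect across x = 0: (-3, 4) → (3, 4); (-2, -3) → (2, -3); (-1, 3) → (1, 3); (4, -5) → (-4, -5); (5, 1) → (-5, 1)
T2 scale by (1, -3): (3, 4) → (3, -12); (2, -3) → (2, 9); (1, 3) → (1, -9); (-4, -5) → (-4, 15); (-5, 1) → (-5, -3)
T3 translate by (0, -5): (3, -12) → (3, -17); (2, 9) → (2, 4); (1, -9) → (1, -14); (-4, 15) → (-4, 10); (-5, -3) → (-5, -8)
T4 scale by (3/2, -2): (3, -17) → (9/2, 34); (2, 4) → (3, -8); (1, -14) → (3/2, 28); (-4, 10) → (-6, -20); (-5, -8) → (-15/2, 16)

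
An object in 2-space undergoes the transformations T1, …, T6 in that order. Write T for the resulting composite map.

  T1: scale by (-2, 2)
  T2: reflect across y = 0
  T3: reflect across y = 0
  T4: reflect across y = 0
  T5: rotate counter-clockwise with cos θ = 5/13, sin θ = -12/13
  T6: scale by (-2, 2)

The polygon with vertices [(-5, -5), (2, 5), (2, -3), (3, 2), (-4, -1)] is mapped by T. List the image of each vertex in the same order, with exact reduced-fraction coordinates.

T1 scale by (-2, 2): (-5, -5) → (10, -10); (2, 5) → (-4, 10); (2, -3) → (-4, -6); (3, 2) → (-6, 4); (-4, -1) → (8, -2)
T2 reflect across y = 0: (10, -10) → (10, 10); (-4, 10) → (-4, -10); (-4, -6) → (-4, 6); (-6, 4) → (-6, -4); (8, -2) → (8, 2)
T3 reflect across y = 0: (10, 10) → (10, -10); (-4, -10) → (-4, 10); (-4, 6) → (-4, -6); (-6, -4) → (-6, 4); (8, 2) → (8, -2)
T4 reflect across y = 0: (10, -10) → (10, 10); (-4, 10) → (-4, -10); (-4, -6) → (-4, 6); (-6, 4) → (-6, -4); (8, -2) → (8, 2)
T5 rotate counter-clockwise with cos θ = 5/13, sin θ = -12/13: (10, 10) → (170/13, -70/13); (-4, -10) → (-140/13, -2/13); (-4, 6) → (4, 6); (-6, -4) → (-6, 4); (8, 2) → (64/13, -86/13)
T6 scale by (-2, 2): (170/13, -70/13) → (-340/13, -140/13); (-140/13, -2/13) → (280/13, -4/13); (4, 6) → (-8, 12); (-6, 4) → (12, 8); (64/13, -86/13) → (-128/13, -172/13)

image vertices: (-340/13, -140/13), (280/13, -4/13), (-8, 12), (12, 8), (-128/13, -172/13)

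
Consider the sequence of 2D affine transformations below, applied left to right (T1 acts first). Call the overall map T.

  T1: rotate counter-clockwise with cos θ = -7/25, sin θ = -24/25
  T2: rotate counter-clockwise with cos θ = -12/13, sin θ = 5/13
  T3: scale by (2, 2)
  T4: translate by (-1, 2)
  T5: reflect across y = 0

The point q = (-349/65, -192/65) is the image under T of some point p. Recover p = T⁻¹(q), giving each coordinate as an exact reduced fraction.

p = (-1, 2)

T1 = [-7/25 24/25 0; -24/25 -7/25 0; 0 0 1]
T2·T1 = [204/325 -253/325 0; 253/325 204/325 0; 0 0 1]
T3·…·T1 = [408/325 -506/325 0; 506/325 408/325 0; 0 0 1]
T4·…·T1 = [408/325 -506/325 -1; 506/325 408/325 2; 0 0 1]
T5·…·T1 = [408/325 -506/325 -1; -506/325 -408/325 -2; 0 0 1]
det M = -4; M⁻¹ = [102/325 -253/650 -151/325; -253/650 -102/325 -661/650; 0 0 1]
M⁻¹ · (-349/65, -192/65)ᵀ = (-1, 2)ᵀ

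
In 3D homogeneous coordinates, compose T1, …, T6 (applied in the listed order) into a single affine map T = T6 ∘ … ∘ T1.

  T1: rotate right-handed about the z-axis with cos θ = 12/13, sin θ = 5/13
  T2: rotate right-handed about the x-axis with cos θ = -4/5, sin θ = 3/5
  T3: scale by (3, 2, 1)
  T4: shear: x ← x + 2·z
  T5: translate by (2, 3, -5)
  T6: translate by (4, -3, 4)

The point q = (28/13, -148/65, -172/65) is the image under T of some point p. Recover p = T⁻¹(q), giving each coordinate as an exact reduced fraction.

T1 = [12/13 -5/13 0 0; 5/13 12/13 0 0; 0 0 1 0; 0 0 0 1]
T2·T1 = [12/13 -5/13 0 0; -4/13 -48/65 -3/5 0; 3/13 36/65 -4/5 0; 0 0 0 1]
T3·…·T1 = [36/13 -15/13 0 0; -8/13 -96/65 -6/5 0; 3/13 36/65 -4/5 0; 0 0 0 1]
T4·…·T1 = [42/13 -3/65 -8/5 0; -8/13 -96/65 -6/5 0; 3/13 36/65 -4/5 0; 0 0 0 1]
T5·…·T1 = [42/13 -3/65 -8/5 2; -8/13 -96/65 -6/5 3; 3/13 36/65 -4/5 -5; 0 0 0 1]
T6·…·T1 = [42/13 -3/65 -8/5 6; -8/13 -96/65 -6/5 0; 3/13 36/65 -4/5 -1; 0 0 0 1]
det M = 6; M⁻¹ = [4/13 -2/13 -5/13 -29/13; -5/39 -24/65 158/195 308/195; 0 -3/10 -4/5 -4/5; 0 0 0 1]
M⁻¹ · (28/13, -148/65, -172/65)ᵀ = (-1/5, 0, 2)ᵀ

p = (-1/5, 0, 2)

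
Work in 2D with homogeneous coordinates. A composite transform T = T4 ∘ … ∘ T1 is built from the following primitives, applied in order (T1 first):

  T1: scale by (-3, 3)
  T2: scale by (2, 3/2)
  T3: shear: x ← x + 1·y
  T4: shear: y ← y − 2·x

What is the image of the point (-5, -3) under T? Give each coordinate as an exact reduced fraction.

T(p) = (33/2, -93/2)

T1 scale by (-3, 3): (-5, -3) → (15, -9)
T2 scale by (2, 3/2): (15, -9) → (30, -27/2)
T3 shear: x ← x + 1·y: (30, -27/2) → (33/2, -27/2)
T4 shear: y ← y − 2·x: (33/2, -27/2) → (33/2, -93/2)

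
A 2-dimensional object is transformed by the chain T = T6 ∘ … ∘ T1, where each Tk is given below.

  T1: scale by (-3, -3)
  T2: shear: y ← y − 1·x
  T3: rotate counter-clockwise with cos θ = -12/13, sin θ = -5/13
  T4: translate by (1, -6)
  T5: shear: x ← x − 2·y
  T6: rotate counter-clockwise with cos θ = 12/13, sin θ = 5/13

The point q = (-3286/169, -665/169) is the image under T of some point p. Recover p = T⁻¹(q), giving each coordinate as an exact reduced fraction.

T1 = [-3 0 0; 0 -3 0; 0 0 1]
T2·T1 = [-3 0 0; 3 -3 0; 0 0 1]
T3·…·T1 = [51/13 -15/13 0; -21/13 36/13 0; 0 0 1]
T4·…·T1 = [51/13 -15/13 1; -21/13 36/13 -6; 0 0 1]
T5·…·T1 = [93/13 -87/13 13; -21/13 36/13 -6; 0 0 1]
T6·…·T1 = [1221/169 -1224/169 186/13; 213/169 -3/169 -7/13; 0 0 1]
det M = 9; M⁻¹ = [-1/507 136/169 6/13; -71/507 407/507 95/39; 0 0 1]
M⁻¹ · (-3286/169, -665/169)ᵀ = (-8/3, 2)ᵀ

p = (-8/3, 2)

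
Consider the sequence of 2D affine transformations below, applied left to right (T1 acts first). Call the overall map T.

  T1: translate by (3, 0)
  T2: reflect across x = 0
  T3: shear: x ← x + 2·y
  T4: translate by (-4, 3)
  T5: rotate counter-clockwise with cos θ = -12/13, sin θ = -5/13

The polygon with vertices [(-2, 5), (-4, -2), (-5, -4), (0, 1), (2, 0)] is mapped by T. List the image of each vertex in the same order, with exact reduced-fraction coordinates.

image vertices: (-20/13, -121/13), (89/13, 23/13), (115/13, 62/13), (80/13, -23/13), (123/13, 9/13)

T1 translate by (3, 0): (-2, 5) → (1, 5); (-4, -2) → (-1, -2); (-5, -4) → (-2, -4); (0, 1) → (3, 1); (2, 0) → (5, 0)
T2 reflect across x = 0: (1, 5) → (-1, 5); (-1, -2) → (1, -2); (-2, -4) → (2, -4); (3, 1) → (-3, 1); (5, 0) → (-5, 0)
T3 shear: x ← x + 2·y: (-1, 5) → (9, 5); (1, -2) → (-3, -2); (2, -4) → (-6, -4); (-3, 1) → (-1, 1); (-5, 0) → (-5, 0)
T4 translate by (-4, 3): (9, 5) → (5, 8); (-3, -2) → (-7, 1); (-6, -4) → (-10, -1); (-1, 1) → (-5, 4); (-5, 0) → (-9, 3)
T5 rotate counter-clockwise with cos θ = -12/13, sin θ = -5/13: (5, 8) → (-20/13, -121/13); (-7, 1) → (89/13, 23/13); (-10, -1) → (115/13, 62/13); (-5, 4) → (80/13, -23/13); (-9, 3) → (123/13, 9/13)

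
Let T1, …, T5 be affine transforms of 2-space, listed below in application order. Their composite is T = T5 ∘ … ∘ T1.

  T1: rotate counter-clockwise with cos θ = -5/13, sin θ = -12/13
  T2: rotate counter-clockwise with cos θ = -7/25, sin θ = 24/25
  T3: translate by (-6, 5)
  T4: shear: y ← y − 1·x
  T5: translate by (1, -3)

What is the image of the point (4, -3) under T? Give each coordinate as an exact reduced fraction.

T(p) = (-441/325, 303/325)

T1 rotate counter-clockwise with cos θ = -5/13, sin θ = -12/13: (4, -3) → (-56/13, -33/13)
T2 rotate counter-clockwise with cos θ = -7/25, sin θ = 24/25: (-56/13, -33/13) → (1184/325, -1113/325)
T3 translate by (-6, 5): (1184/325, -1113/325) → (-766/325, 512/325)
T4 shear: y ← y − 1·x: (-766/325, 512/325) → (-766/325, 1278/325)
T5 translate by (1, -3): (-766/325, 1278/325) → (-441/325, 303/325)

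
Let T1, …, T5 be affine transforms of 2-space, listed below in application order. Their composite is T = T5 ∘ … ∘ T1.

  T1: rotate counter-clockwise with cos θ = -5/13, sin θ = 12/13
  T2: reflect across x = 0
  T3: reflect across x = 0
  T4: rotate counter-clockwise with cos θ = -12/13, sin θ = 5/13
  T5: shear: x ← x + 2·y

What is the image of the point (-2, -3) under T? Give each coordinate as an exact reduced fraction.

T(p) = (1, 2)

T1 rotate counter-clockwise with cos θ = -5/13, sin θ = 12/13: (-2, -3) → (46/13, -9/13)
T2 reflect across x = 0: (46/13, -9/13) → (-46/13, -9/13)
T3 reflect across x = 0: (-46/13, -9/13) → (46/13, -9/13)
T4 rotate counter-clockwise with cos θ = -12/13, sin θ = 5/13: (46/13, -9/13) → (-3, 2)
T5 shear: x ← x + 2·y: (-3, 2) → (1, 2)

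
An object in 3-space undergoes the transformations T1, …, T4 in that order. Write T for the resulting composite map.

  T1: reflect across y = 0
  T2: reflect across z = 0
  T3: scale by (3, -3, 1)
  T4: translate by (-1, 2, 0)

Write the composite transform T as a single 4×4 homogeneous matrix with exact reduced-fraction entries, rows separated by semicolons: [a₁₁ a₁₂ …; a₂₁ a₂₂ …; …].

T1 = [1 0 0 0; 0 -1 0 0; 0 0 1 0; 0 0 0 1]
T2·T1 = [1 0 0 0; 0 -1 0 0; 0 0 -1 0; 0 0 0 1]
T3·…·T1 = [3 0 0 0; 0 3 0 0; 0 0 -1 0; 0 0 0 1]
T4·…·T1 = [3 0 0 -1; 0 3 0 2; 0 0 -1 0; 0 0 0 1]

T = [3 0 0 -1; 0 3 0 2; 0 0 -1 0; 0 0 0 1]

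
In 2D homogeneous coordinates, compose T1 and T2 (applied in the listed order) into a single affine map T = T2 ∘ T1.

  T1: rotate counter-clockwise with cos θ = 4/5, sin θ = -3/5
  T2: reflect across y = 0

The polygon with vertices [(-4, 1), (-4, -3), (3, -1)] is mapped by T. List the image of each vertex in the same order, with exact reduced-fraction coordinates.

image vertices: (-13/5, -16/5), (-5, 0), (9/5, 13/5)

T1 rotate counter-clockwise with cos θ = 4/5, sin θ = -3/5: (-4, 1) → (-13/5, 16/5); (-4, -3) → (-5, 0); (3, -1) → (9/5, -13/5)
T2 reflect across y = 0: (-13/5, 16/5) → (-13/5, -16/5); (-5, 0) → (-5, 0); (9/5, -13/5) → (9/5, 13/5)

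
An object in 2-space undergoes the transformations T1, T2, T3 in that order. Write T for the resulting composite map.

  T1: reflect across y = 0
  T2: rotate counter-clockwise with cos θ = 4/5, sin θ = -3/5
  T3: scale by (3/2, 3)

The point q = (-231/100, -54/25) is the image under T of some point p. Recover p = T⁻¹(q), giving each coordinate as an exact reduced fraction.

p = (-4/5, 3/2)

T1 = [1 0 0; 0 -1 0; 0 0 1]
T2·T1 = [4/5 -3/5 0; -3/5 -4/5 0; 0 0 1]
T3·…·T1 = [6/5 -9/10 0; -9/5 -12/5 0; 0 0 1]
det M = -9/2; M⁻¹ = [8/15 -1/5 0; -2/5 -4/15 0; 0 0 1]
M⁻¹ · (-231/100, -54/25)ᵀ = (-4/5, 3/2)ᵀ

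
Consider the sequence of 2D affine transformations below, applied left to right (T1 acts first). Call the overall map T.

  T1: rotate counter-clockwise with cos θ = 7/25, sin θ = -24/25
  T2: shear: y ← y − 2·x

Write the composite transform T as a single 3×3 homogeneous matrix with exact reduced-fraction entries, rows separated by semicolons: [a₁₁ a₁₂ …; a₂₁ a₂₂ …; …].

T1 = [7/25 24/25 0; -24/25 7/25 0; 0 0 1]
T2·T1 = [7/25 24/25 0; -38/25 -41/25 0; 0 0 1]

T = [7/25 24/25 0; -38/25 -41/25 0; 0 0 1]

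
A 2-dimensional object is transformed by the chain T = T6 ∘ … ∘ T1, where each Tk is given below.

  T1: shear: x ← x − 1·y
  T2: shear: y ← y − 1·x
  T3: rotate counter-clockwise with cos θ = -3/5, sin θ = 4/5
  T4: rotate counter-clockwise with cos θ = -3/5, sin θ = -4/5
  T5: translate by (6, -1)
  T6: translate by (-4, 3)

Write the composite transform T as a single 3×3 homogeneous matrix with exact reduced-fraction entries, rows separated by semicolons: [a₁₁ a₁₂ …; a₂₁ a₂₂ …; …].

T1 = [1 -1 0; 0 1 0; 0 0 1]
T2·T1 = [1 -1 0; -1 2 0; 0 0 1]
T3·…·T1 = [1/5 -1 0; 7/5 -2 0; 0 0 1]
T4·…·T1 = [1 -1 0; -1 2 0; 0 0 1]
T5·…·T1 = [1 -1 6; -1 2 -1; 0 0 1]
T6·…·T1 = [1 -1 2; -1 2 2; 0 0 1]

T = [1 -1 2; -1 2 2; 0 0 1]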